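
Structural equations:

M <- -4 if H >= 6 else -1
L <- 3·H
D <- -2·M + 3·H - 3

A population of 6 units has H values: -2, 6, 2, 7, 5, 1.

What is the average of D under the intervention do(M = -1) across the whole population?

Every unit gets M=-1 under the intervention. D values become -7, 17, 5, 20, 14, 2; E[D|do(M=-1)] = 8.5.

8.5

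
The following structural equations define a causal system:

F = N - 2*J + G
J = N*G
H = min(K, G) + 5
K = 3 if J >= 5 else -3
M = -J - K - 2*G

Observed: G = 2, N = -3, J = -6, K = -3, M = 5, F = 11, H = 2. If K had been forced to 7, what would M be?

Intervening sets K = 7 and removes its equation (K = 3 if J >= 5 else -3).
J = N*G  [with N=-3, G=2]  = -6
M = -J - K - 2*G  [with J=-6, K=7, G=2]  = -5

-5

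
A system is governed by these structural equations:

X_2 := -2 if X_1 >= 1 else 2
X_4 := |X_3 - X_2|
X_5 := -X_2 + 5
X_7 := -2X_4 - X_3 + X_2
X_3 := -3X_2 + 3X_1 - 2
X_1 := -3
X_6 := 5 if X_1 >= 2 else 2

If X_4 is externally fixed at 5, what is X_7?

9

The intervention breaks the incoming arrows to X_4: X_4 := |X_3 - X_2| no longer applies, and X_4 = 5.
X_2 = -2 if X_1 >= 1 else 2  [with X_1=-3]  = 2
X_3 = -3X_2 + 3X_1 - 2  [with X_2=2, X_1=-3]  = -17
X_7 = -2X_4 - X_3 + X_2  [with X_4=5, X_3=-17, X_2=2]  = 9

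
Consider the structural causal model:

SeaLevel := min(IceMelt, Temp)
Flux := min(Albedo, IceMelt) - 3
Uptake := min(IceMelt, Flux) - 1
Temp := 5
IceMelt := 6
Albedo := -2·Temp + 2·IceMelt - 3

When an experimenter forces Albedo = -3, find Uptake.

-7

The intervention breaks the incoming arrows to Albedo: Albedo := -2·Temp + 2·IceMelt - 3 no longer applies, and Albedo = -3.
Flux = min(Albedo, IceMelt) - 3  [with Albedo=-3, IceMelt=6]  = -6
Uptake = min(IceMelt, Flux) - 1  [with IceMelt=6, Flux=-6]  = -7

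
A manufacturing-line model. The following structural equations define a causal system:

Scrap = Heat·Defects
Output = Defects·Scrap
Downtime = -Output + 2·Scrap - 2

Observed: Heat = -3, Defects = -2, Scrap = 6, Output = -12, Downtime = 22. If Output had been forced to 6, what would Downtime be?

4

Intervening sets Output = 6 and removes its equation (Output = Defects·Scrap).
Scrap = Heat·Defects  [with Heat=-3, Defects=-2]  = 6
Downtime = -Output + 2·Scrap - 2  [with Output=6, Scrap=6]  = 4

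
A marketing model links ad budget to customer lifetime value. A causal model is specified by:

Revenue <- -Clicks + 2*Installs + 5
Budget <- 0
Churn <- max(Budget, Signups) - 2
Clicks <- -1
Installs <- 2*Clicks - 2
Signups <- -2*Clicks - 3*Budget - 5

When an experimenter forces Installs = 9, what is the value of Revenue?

24

The intervention breaks the incoming arrows to Installs: Installs <- 2*Clicks - 2 no longer applies, and Installs = 9.
Revenue = -Clicks + 2*Installs + 5  [with Clicks=-1, Installs=9]  = 24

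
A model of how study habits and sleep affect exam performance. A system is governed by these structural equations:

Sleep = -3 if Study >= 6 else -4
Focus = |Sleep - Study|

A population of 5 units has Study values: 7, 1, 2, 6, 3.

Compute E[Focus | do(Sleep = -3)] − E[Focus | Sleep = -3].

-2.7

The intervention sets Sleep=-3 in all 5 units regardless of Study. Recomputing Focus per unit gives 10, 4, 5, 9, 6; average 6.8.
Observing Sleep=-3 restricts to units where Sleep's equation naturally yields -3: Study ∈ {7, 6}. In that subpopulation Focus = 10, 9, mean 9.5.
Difference = 6.8 − 9.5 = -2.7.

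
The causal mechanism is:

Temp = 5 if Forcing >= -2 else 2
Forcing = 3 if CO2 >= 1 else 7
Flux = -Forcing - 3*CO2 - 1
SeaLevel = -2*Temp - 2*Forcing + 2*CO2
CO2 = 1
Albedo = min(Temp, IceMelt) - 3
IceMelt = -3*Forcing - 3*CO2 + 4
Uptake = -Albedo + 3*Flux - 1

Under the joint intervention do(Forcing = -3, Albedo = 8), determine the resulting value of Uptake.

The joint intervention fixes Forcing = -3, Albedo = 8, removing each variable's own equation.
Flux = -Forcing - 3*CO2 - 1  [with Forcing=-3, CO2=1]  = -1
Uptake = -Albedo + 3*Flux - 1  [with Albedo=8, Flux=-1]  = -12

-12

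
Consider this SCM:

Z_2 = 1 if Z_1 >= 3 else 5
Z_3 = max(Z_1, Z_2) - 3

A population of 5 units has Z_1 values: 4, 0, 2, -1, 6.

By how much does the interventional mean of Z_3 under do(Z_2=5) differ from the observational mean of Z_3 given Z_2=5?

Every unit gets Z_2=5 under the intervention. Z_3 values become 2, 2, 2, 2, 3; E[Z_3|do(Z_2=5)] = 2.2.
E[Z_3|Z_2=5] averages over only the 3 units with Z_2=5 (Z_1 = 0, 2, -1): Z_3 = 2, 2, 2, mean 2.
Difference = 2.2 − 2 = 0.2.

0.2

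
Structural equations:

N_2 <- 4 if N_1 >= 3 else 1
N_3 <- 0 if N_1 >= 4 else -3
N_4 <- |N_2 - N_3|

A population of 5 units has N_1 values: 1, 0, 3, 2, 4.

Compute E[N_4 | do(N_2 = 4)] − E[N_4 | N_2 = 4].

The intervention sets N_2=4 in all 5 units regardless of N_1. Recomputing N_4 per unit gives 7, 7, 7, 7, 4; average 6.4.
Observing N_2=4 restricts to units where N_2's equation naturally yields 4: N_1 ∈ {3, 4}. In that subpopulation N_4 = 7, 4, mean 5.5.
Difference = 6.4 − 5.5 = 0.9.

0.9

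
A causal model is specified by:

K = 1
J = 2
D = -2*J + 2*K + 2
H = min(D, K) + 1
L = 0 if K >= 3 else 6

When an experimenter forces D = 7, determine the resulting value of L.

6

do(D=7) replaces the equation D = -2*J + 2*K + 2 with the constant D = 7.
L is not downstream of the intervention, so its value is determined by the original equations.
L = 0 if K >= 3 else 6  [with K=1]  = 6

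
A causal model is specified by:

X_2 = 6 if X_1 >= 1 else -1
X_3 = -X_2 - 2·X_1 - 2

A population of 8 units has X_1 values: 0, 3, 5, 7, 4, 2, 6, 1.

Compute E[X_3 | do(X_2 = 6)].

do(X_2=6) breaks X_2's dependence on X_1. With X_2=6 fixed, X_3 across the units is -8, -14, -18, -22, -16, -12, -20, -10, mean -15.

-15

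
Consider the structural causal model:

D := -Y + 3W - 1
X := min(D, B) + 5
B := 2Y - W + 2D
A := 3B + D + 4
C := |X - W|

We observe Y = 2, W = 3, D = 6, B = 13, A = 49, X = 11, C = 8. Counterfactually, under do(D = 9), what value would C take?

The intervention breaks the incoming arrows to D: D := -Y + 3W - 1 no longer applies, and D = 9.
B = 2Y - W + 2D  [with Y=2, W=3, D=9]  = 19
X = min(D, B) + 5  [with D=9, B=19]  = 14
C = |X - W|  [with X=14, W=3]  = 11

11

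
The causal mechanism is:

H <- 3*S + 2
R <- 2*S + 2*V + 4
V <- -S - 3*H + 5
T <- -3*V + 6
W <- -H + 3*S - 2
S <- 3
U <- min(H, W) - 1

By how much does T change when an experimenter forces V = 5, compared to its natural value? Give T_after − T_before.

-108

The intervention breaks the incoming arrows to V: V <- -S - 3*H + 5 no longer applies, and V = 5.
T = -3*V + 6  [with V=5]  = -9
Without intervention: H = 3*S + 2  [with S=3]  = 11; V = -S - 3*H + 5  [with S=3, H=11]  = -31; T = -3*V + 6  [with V=-31]  = 99.
Change = -9 − 99 = -108.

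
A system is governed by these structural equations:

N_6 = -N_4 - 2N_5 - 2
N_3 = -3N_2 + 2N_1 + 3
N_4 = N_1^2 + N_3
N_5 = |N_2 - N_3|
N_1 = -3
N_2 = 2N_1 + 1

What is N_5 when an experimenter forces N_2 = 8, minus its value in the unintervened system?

18

do(N_2=8) replaces the equation N_2 = 2N_1 + 1 with the constant N_2 = 8.
N_3 = -3N_2 + 2N_1 + 3  [with N_2=8, N_1=-3]  = -27
N_5 = |N_2 - N_3|  [with N_2=8, N_3=-27]  = 35
Without intervention: N_2 = 2N_1 + 1  [with N_1=-3]  = -5; N_3 = -3N_2 + 2N_1 + 3  [with N_2=-5, N_1=-3]  = 12; N_5 = |N_2 - N_3|  [with N_2=-5, N_3=12]  = 17.
Change = 35 − 17 = 18.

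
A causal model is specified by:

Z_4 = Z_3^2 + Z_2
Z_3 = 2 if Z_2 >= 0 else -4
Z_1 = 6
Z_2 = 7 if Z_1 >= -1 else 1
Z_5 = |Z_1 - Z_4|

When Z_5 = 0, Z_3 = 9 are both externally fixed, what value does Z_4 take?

Under do(Z_5 = 0, Z_3 = 9), each intervened variable's structural equation is replaced by its fixed value.
Z_2 = 7 if Z_1 >= -1 else 1  [with Z_1=6]  = 7
Z_4 = Z_3^2 + Z_2  [with Z_3=9, Z_2=7]  = 88

88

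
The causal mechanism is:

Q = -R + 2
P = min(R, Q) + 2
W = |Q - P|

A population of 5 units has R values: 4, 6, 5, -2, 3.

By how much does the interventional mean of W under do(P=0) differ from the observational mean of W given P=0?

Every unit gets P=0 under the intervention. W values become 2, 4, 3, 4, 1; E[W|do(P=0)] = 2.8.
E[W|P=0] averages over only the 2 units with P=0 (R = 4, -2): W = 2, 4, mean 3.
Difference = 2.8 − 3 = -0.2.

-0.2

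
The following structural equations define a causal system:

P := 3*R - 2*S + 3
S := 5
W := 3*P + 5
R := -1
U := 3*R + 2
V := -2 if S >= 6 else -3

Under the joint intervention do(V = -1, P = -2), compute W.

-1

Under do(V = -1, P = -2), each intervened variable's structural equation is replaced by its fixed value.
W = 3*P + 5  [with P=-2]  = -1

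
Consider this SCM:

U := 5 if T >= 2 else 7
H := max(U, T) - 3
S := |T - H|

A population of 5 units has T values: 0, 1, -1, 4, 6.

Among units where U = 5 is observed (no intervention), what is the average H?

2.5

Conditioning on U=5 selects the 2 unit(s) with T ∈ {4, 6}. Their H values: 2, 3. Mean = 2.5.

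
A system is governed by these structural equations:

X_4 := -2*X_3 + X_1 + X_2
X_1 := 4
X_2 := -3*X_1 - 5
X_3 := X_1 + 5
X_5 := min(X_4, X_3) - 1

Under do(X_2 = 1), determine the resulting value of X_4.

-13

Under do(X_2=1), the mechanism X_2 := -3*X_1 - 5 is discarded; X_2 is fixed at 1.
X_3 = X_1 + 5  [with X_1=4]  = 9
X_4 = -2*X_3 + X_1 + X_2  [with X_3=9, X_1=4, X_2=1]  = -13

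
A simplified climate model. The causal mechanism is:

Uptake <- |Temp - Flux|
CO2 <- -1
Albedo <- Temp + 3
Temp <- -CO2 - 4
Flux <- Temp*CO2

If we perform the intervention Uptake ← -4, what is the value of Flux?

3

The intervention breaks the incoming arrows to Uptake: Uptake <- |Temp - Flux| no longer applies, and Uptake = -4.
Since Flux is not a descendant of the intervened variable, it is unaffected.
Temp = -CO2 - 4  [with CO2=-1]  = -3
Flux = Temp*CO2  [with Temp=-3, CO2=-1]  = 3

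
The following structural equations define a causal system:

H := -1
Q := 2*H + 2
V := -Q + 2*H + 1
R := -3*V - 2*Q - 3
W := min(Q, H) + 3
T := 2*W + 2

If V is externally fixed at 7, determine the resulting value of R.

The intervention breaks the incoming arrows to V: V := -Q + 2*H + 1 no longer applies, and V = 7.
Q = 2*H + 2  [with H=-1]  = 0
R = -3*V - 2*Q - 3  [with V=7, Q=0]  = -24

-24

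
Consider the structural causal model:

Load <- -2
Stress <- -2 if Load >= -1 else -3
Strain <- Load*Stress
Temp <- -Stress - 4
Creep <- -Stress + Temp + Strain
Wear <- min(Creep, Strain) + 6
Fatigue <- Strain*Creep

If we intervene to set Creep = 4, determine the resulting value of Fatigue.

24

Under do(Creep=4), the mechanism Creep <- -Stress + Temp + Strain is discarded; Creep is fixed at 4.
Stress = -2 if Load >= -1 else -3  [with Load=-2]  = -3
Strain = Load*Stress  [with Load=-2, Stress=-3]  = 6
Fatigue = Strain*Creep  [with Strain=6, Creep=4]  = 24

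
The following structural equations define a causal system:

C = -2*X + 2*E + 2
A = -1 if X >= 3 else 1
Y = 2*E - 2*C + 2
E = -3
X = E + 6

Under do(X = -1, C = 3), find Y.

Setting X = -1, C = 3 by intervention discards those variables' equations.
Y = 2*E - 2*C + 2  [with E=-3, C=3]  = -10

-10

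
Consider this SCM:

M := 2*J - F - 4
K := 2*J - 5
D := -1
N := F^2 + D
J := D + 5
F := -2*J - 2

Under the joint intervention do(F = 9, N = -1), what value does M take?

The joint intervention fixes F = 9, N = -1, removing each variable's own equation.
J = D + 5  [with D=-1]  = 4
M = 2*J - F - 4  [with J=4, F=9]  = -5

-5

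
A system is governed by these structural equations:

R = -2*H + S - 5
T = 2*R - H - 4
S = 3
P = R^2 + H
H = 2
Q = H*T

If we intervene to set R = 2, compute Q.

-4

The intervention breaks the incoming arrows to R: R = -2*H + S - 5 no longer applies, and R = 2.
T = 2*R - H - 4  [with R=2, H=2]  = -2
Q = H*T  [with H=2, T=-2]  = -4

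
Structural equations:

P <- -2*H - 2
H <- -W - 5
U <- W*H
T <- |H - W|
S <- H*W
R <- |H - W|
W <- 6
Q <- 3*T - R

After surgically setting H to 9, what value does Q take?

Under do(H=9), the mechanism H <- -W - 5 is discarded; H is fixed at 9.
R = |H - W|  [with H=9, W=6]  = 3
T = |H - W|  [with H=9, W=6]  = 3
Q = 3*T - R  [with T=3, R=3]  = 6

6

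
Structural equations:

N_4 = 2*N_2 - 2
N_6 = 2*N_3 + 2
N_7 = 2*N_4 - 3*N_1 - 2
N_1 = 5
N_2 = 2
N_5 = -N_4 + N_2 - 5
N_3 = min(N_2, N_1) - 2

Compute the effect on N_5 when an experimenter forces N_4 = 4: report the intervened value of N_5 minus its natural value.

-2

Intervening sets N_4 = 4 and removes its equation (N_4 = 2*N_2 - 2).
N_5 = -N_4 + N_2 - 5  [with N_4=4, N_2=2]  = -7
Without intervention: N_4 = 2*N_2 - 2  [with N_2=2]  = 2; N_5 = -N_4 + N_2 - 5  [with N_4=2, N_2=2]  = -5.
Change = -7 − (-5) = -2.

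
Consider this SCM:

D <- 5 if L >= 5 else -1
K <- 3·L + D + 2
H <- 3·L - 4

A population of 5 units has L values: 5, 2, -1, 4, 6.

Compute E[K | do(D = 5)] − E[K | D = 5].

do(D=5) breaks D's dependence on L. With D=5 fixed, K across the units is 22, 13, 4, 19, 25, mean 16.6.
Observing D=5 restricts to units where D's equation naturally yields 5: L ∈ {5, 6}. In that subpopulation K = 22, 25, mean 23.5.
Difference = 16.6 − 23.5 = -6.9.

-6.9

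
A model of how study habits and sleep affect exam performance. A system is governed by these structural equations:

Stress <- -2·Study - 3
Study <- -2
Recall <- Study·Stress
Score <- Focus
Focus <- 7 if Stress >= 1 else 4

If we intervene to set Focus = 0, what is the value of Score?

The intervention breaks the incoming arrows to Focus: Focus <- 7 if Stress >= 1 else 4 no longer applies, and Focus = 0.
Score = Focus  [with Focus=0]  = 0

0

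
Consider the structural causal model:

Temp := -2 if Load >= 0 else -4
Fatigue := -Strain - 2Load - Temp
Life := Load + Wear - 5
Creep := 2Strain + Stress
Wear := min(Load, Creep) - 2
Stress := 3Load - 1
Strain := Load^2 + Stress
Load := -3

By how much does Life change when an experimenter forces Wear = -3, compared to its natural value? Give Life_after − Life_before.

11

Intervening sets Wear = -3 and removes its equation (Wear := min(Load, Creep) - 2).
Life = Load + Wear - 5  [with Load=-3, Wear=-3]  = -11
Without intervention: Stress = 3Load - 1  [with Load=-3]  = -10; Strain = Load^2 + Stress  [with Load=-3, Stress=-10]  = -1; Creep = 2Strain + Stress  [with Strain=-1, Stress=-10]  = -12; Wear = min(Load, Creep) - 2  [with Load=-3, Creep=-12]  = -14; Life = Load + Wear - 5  [with Load=-3, Wear=-14]  = -22.
Change = -11 − (-22) = 11.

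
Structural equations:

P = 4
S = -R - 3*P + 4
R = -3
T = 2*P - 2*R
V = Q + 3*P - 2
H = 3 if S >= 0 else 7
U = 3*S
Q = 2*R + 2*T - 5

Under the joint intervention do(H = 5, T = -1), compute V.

Setting H = 5, T = -1 by intervention discards those variables' equations.
Q = 2*R + 2*T - 5  [with R=-3, T=-1]  = -13
V = Q + 3*P - 2  [with Q=-13, P=4]  = -3

-3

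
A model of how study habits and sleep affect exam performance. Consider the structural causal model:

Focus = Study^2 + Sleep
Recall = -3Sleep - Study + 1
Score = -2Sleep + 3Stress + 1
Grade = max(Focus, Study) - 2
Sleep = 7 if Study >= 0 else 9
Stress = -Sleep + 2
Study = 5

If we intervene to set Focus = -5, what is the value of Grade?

The intervention breaks the incoming arrows to Focus: Focus = Study^2 + Sleep no longer applies, and Focus = -5.
Grade = max(Focus, Study) - 2  [with Focus=-5, Study=5]  = 3

3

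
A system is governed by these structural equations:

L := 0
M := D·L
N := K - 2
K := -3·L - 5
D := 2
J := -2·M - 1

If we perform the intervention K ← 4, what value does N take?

2

The intervention breaks the incoming arrows to K: K := -3·L - 5 no longer applies, and K = 4.
N = K - 2  [with K=4]  = 2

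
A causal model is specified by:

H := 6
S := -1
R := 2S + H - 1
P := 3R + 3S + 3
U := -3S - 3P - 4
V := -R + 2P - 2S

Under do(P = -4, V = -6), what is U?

11

Setting P = -4, V = -6 by intervention discards those variables' equations.
U = -3S - 3P - 4  [with S=-1, P=-4]  = 11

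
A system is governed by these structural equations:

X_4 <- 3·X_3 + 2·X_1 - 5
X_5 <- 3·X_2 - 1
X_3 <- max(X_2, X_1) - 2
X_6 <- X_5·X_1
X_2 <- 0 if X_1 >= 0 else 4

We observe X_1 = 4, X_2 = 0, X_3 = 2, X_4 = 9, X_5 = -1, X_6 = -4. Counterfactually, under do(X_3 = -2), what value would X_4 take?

The intervention breaks the incoming arrows to X_3: X_3 <- max(X_2, X_1) - 2 no longer applies, and X_3 = -2.
X_4 = 3·X_3 + 2·X_1 - 5  [with X_3=-2, X_1=4]  = -3

-3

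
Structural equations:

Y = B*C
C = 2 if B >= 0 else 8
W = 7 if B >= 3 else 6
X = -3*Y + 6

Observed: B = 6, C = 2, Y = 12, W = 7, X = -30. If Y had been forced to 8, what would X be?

do(Y=8) replaces the equation Y = B*C with the constant Y = 8.
X = -3*Y + 6  [with Y=8]  = -18

-18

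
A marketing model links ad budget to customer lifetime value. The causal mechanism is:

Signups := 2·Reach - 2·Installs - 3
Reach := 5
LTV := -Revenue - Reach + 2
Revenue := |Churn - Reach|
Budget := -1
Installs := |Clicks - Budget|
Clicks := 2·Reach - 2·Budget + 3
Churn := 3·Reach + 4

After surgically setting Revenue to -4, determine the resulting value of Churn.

Intervening sets Revenue = -4 and removes its equation (Revenue := |Churn - Reach|).
Since Churn is not a descendant of the intervened variable, it is unaffected.
Churn = 3·Reach + 4  [with Reach=5]  = 19

19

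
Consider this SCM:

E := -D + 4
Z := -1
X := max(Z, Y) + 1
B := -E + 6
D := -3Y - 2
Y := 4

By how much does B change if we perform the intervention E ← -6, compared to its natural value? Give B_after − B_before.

24

Intervening sets E = -6 and removes its equation (E := -D + 4).
B = -E + 6  [with E=-6]  = 12
Without intervention: D = -3Y - 2  [with Y=4]  = -14; E = -D + 4  [with D=-14]  = 18; B = -E + 6  [with E=18]  = -12.
Change = 12 − (-12) = 24.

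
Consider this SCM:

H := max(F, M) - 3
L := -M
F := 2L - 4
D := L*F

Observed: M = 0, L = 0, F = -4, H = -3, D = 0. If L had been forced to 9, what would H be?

Under do(L=9), the mechanism L := -M is discarded; L is fixed at 9.
F = 2L - 4  [with L=9]  = 14
H = max(F, M) - 3  [with F=14, M=0]  = 11

11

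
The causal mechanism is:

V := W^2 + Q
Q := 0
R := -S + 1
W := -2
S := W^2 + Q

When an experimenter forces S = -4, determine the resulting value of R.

The intervention breaks the incoming arrows to S: S := W^2 + Q no longer applies, and S = -4.
R = -S + 1  [with S=-4]  = 5

5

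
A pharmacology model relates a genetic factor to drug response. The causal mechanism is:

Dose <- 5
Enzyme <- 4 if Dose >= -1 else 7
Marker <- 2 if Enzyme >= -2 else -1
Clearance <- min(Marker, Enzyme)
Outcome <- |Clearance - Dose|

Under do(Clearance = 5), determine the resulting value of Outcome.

0

Intervening sets Clearance = 5 and removes its equation (Clearance <- min(Marker, Enzyme)).
Outcome = |Clearance - Dose|  [with Clearance=5, Dose=5]  = 0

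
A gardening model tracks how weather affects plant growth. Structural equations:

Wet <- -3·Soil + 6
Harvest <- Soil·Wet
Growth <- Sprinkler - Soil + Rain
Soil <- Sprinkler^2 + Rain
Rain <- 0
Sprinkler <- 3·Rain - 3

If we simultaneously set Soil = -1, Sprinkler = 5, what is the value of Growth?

Setting Soil = -1, Sprinkler = 5 by intervention discards those variables' equations.
Growth = Sprinkler - Soil + Rain  [with Sprinkler=5, Soil=-1, Rain=0]  = 6

6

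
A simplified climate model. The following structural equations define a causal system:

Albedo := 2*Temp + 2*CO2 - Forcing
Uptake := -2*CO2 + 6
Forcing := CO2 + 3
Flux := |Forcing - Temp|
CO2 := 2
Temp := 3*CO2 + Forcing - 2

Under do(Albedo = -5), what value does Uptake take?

2

Under do(Albedo=-5), the mechanism Albedo := 2*Temp + 2*CO2 - Forcing is discarded; Albedo is fixed at -5.
Since Uptake is not a descendant of the intervened variable, it is unaffected.
Uptake = -2*CO2 + 6  [with CO2=2]  = 2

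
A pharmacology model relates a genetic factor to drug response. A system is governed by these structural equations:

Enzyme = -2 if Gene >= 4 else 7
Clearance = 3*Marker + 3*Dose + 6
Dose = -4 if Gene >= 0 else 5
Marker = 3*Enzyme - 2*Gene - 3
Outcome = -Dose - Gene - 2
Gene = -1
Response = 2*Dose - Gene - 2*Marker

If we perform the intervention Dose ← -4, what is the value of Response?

do(Dose=-4) replaces the equation Dose = -4 if Gene >= 0 else 5 with the constant Dose = -4.
Enzyme = -2 if Gene >= 4 else 7  [with Gene=-1]  = 7
Marker = 3*Enzyme - 2*Gene - 3  [with Enzyme=7, Gene=-1]  = 20
Response = 2*Dose - Gene - 2*Marker  [with Dose=-4, Gene=-1, Marker=20]  = -47

-47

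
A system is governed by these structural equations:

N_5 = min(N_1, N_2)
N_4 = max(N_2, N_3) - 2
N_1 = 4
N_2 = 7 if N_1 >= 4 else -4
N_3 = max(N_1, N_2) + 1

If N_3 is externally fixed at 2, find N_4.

The intervention breaks the incoming arrows to N_3: N_3 = max(N_1, N_2) + 1 no longer applies, and N_3 = 2.
N_2 = 7 if N_1 >= 4 else -4  [with N_1=4]  = 7
N_4 = max(N_2, N_3) - 2  [with N_2=7, N_3=2]  = 5

5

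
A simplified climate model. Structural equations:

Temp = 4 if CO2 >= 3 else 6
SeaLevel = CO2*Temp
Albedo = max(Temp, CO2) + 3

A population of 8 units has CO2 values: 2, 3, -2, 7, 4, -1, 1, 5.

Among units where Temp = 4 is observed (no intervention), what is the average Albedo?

Observing Temp=4 restricts to units where Temp's equation naturally yields 4: CO2 ∈ {3, 7, 4, 5}. In that subpopulation Albedo = 7, 10, 7, 8, mean 8.

8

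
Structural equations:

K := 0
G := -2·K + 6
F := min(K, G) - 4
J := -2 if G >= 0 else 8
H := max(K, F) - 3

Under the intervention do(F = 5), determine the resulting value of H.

2

do(F=5) replaces the equation F := min(K, G) - 4 with the constant F = 5.
H = max(K, F) - 3  [with K=0, F=5]  = 2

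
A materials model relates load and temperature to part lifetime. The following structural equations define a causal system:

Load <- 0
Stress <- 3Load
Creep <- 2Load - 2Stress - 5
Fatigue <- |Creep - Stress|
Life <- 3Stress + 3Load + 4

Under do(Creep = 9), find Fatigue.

9

The intervention breaks the incoming arrows to Creep: Creep <- 2Load - 2Stress - 5 no longer applies, and Creep = 9.
Stress = 3Load  [with Load=0]  = 0
Fatigue = |Creep - Stress|  [with Creep=9, Stress=0]  = 9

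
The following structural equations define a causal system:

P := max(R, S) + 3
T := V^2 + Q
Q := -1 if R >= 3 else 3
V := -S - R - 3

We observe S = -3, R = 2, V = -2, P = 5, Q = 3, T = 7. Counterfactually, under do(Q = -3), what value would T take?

The intervention breaks the incoming arrows to Q: Q := -1 if R >= 3 else 3 no longer applies, and Q = -3.
V = -S - R - 3  [with S=-3, R=2]  = -2
T = V^2 + Q  [with V=-2, Q=-3]  = 1

1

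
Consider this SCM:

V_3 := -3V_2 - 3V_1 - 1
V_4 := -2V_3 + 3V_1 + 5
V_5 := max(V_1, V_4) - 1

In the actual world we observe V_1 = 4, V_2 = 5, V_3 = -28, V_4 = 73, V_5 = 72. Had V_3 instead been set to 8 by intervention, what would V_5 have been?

3

do(V_3=8) replaces the equation V_3 := -3V_2 - 3V_1 - 1 with the constant V_3 = 8.
V_4 = -2V_3 + 3V_1 + 5  [with V_3=8, V_1=4]  = 1
V_5 = max(V_1, V_4) - 1  [with V_1=4, V_4=1]  = 3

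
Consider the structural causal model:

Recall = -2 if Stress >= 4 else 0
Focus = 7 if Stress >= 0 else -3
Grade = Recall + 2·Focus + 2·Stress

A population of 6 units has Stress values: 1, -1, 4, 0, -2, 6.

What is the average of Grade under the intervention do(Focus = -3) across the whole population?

-4

Every unit gets Focus=-3 under the intervention. Grade values become -4, -8, 0, -6, -10, 4; E[Grade|do(Focus=-3)] = -4.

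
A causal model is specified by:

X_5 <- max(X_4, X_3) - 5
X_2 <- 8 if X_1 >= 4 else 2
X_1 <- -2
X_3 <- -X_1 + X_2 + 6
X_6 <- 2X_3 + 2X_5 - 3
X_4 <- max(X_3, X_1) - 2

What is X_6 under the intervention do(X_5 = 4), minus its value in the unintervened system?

-2

The intervention breaks the incoming arrows to X_5: X_5 <- max(X_4, X_3) - 5 no longer applies, and X_5 = 4.
X_2 = 8 if X_1 >= 4 else 2  [with X_1=-2]  = 2
X_3 = -X_1 + X_2 + 6  [with X_1=-2, X_2=2]  = 10
X_6 = 2X_3 + 2X_5 - 3  [with X_3=10, X_5=4]  = 25
Without intervention: X_2 = 8 if X_1 >= 4 else 2  [with X_1=-2]  = 2; X_3 = -X_1 + X_2 + 6  [with X_1=-2, X_2=2]  = 10; X_4 = max(X_3, X_1) - 2  [with X_3=10, X_1=-2]  = 8; X_5 = max(X_4, X_3) - 5  [with X_4=8, X_3=10]  = 5; X_6 = 2X_3 + 2X_5 - 3  [with X_3=10, X_5=5]  = 27.
Change = 25 − 27 = -2.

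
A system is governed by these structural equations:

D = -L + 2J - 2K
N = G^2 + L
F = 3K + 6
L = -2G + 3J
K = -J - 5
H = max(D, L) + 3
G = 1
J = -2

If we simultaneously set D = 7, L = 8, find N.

Under do(D = 7, L = 8), each intervened variable's structural equation is replaced by its fixed value.
N = G^2 + L  [with G=1, L=8]  = 9

9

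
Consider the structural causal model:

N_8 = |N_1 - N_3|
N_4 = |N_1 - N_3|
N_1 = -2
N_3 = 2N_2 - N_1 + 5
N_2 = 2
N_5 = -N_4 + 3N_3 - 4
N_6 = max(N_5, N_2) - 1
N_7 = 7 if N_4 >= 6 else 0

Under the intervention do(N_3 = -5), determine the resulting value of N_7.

0

The intervention breaks the incoming arrows to N_3: N_3 = 2N_2 - N_1 + 5 no longer applies, and N_3 = -5.
N_4 = |N_1 - N_3|  [with N_1=-2, N_3=-5]  = 3
N_7 = 7 if N_4 >= 6 else 0  [with N_4=3]  = 0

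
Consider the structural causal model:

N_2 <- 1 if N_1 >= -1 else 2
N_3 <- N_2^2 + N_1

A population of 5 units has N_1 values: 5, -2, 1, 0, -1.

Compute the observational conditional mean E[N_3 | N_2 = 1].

2.25

Conditioning on N_2=1 selects the 4 unit(s) with N_1 ∈ {5, 1, 0, -1}. Their N_3 values: 6, 2, 1, 0. Mean = 2.25.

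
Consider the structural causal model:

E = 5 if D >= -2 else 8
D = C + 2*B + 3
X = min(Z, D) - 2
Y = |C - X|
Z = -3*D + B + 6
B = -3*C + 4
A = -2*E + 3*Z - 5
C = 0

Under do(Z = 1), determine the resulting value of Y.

1

do(Z=1) replaces the equation Z = -3*D + B + 6 with the constant Z = 1.
B = -3*C + 4  [with C=0]  = 4
D = C + 2*B + 3  [with C=0, B=4]  = 11
X = min(Z, D) - 2  [with Z=1, D=11]  = -1
Y = |C - X|  [with C=0, X=-1]  = 1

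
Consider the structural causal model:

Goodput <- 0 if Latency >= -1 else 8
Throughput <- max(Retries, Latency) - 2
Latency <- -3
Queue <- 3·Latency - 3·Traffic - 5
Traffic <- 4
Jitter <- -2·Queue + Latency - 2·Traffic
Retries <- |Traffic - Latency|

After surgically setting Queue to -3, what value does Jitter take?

-5

do(Queue=-3) replaces the equation Queue <- 3·Latency - 3·Traffic - 5 with the constant Queue = -3.
Jitter = -2·Queue + Latency - 2·Traffic  [with Queue=-3, Latency=-3, Traffic=4]  = -5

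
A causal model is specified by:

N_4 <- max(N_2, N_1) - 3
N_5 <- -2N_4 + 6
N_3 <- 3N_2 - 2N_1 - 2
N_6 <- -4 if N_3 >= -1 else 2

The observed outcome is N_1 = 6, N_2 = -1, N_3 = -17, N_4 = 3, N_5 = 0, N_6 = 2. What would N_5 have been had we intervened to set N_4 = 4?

-2

Intervening sets N_4 = 4 and removes its equation (N_4 <- max(N_2, N_1) - 3).
N_5 = -2N_4 + 6  [with N_4=4]  = -2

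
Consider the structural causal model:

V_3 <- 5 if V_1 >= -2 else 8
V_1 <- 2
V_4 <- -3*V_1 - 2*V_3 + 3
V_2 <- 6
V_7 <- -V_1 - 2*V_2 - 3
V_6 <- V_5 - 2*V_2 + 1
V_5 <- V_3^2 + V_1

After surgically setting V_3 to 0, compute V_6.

The intervention breaks the incoming arrows to V_3: V_3 <- 5 if V_1 >= -2 else 8 no longer applies, and V_3 = 0.
V_5 = V_3^2 + V_1  [with V_3=0, V_1=2]  = 2
V_6 = V_5 - 2*V_2 + 1  [with V_5=2, V_2=6]  = -9

-9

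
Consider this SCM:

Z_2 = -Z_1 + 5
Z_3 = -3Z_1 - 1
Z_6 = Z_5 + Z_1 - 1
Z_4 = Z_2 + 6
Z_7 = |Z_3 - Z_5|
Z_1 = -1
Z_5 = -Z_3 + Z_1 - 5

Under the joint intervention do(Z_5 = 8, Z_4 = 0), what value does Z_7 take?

Setting Z_5 = 8, Z_4 = 0 by intervention discards those variables' equations.
Z_3 = -3Z_1 - 1  [with Z_1=-1]  = 2
Z_7 = |Z_3 - Z_5|  [with Z_3=2, Z_5=8]  = 6

6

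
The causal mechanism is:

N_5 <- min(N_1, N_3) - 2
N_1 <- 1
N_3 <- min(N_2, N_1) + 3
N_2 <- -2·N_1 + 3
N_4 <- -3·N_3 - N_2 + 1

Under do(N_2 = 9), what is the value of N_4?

Under do(N_2=9), the mechanism N_2 <- -2·N_1 + 3 is discarded; N_2 is fixed at 9.
N_3 = min(N_2, N_1) + 3  [with N_2=9, N_1=1]  = 4
N_4 = -3·N_3 - N_2 + 1  [with N_3=4, N_2=9]  = -20

-20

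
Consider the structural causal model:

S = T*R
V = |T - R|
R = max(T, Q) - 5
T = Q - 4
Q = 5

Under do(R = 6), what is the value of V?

5

The intervention breaks the incoming arrows to R: R = max(T, Q) - 5 no longer applies, and R = 6.
T = Q - 4  [with Q=5]  = 1
V = |T - R|  [with T=1, R=6]  = 5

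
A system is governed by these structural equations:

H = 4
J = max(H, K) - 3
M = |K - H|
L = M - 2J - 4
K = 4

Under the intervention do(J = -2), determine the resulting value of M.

The intervention breaks the incoming arrows to J: J = max(H, K) - 3 no longer applies, and J = -2.
M is not downstream of the intervention, so its value is determined by the original equations.
M = |K - H|  [with K=4, H=4]  = 0

0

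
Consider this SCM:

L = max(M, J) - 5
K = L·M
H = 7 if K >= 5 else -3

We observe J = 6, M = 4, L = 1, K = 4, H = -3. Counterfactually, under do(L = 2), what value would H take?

do(L=2) replaces the equation L = max(M, J) - 5 with the constant L = 2.
K = L·M  [with L=2, M=4]  = 8
H = 7 if K >= 5 else -3  [with K=8]  = 7

7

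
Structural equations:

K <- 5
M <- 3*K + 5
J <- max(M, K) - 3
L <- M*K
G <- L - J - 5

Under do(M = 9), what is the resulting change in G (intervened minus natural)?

-44

do(M=9) replaces the equation M <- 3*K + 5 with the constant M = 9.
J = max(M, K) - 3  [with M=9, K=5]  = 6
L = M*K  [with M=9, K=5]  = 45
G = L - J - 5  [with L=45, J=6]  = 34
Without intervention: M = 3*K + 5  [with K=5]  = 20; J = max(M, K) - 3  [with M=20, K=5]  = 17; L = M*K  [with M=20, K=5]  = 100; G = L - J - 5  [with L=100, J=17]  = 78.
Change = 34 − 78 = -44.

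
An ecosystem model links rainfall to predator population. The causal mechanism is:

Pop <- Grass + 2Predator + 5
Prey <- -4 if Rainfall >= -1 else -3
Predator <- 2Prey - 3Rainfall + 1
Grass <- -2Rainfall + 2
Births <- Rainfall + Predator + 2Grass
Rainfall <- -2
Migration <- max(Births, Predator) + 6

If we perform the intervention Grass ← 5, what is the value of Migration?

15

Under do(Grass=5), the mechanism Grass <- -2Rainfall + 2 is discarded; Grass is fixed at 5.
Prey = -4 if Rainfall >= -1 else -3  [with Rainfall=-2]  = -3
Predator = 2Prey - 3Rainfall + 1  [with Prey=-3, Rainfall=-2]  = 1
Births = Rainfall + Predator + 2Grass  [with Rainfall=-2, Predator=1, Grass=5]  = 9
Migration = max(Births, Predator) + 6  [with Births=9, Predator=1]  = 15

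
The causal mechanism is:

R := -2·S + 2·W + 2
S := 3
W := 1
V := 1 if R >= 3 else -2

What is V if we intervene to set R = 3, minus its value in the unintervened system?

The intervention breaks the incoming arrows to R: R := -2·S + 2·W + 2 no longer applies, and R = 3.
V = 1 if R >= 3 else -2  [with R=3]  = 1
Without intervention: R = -2·S + 2·W + 2  [with S=3, W=1]  = -2; V = 1 if R >= 3 else -2  [with R=-2]  = -2.
Change = 1 − (-2) = 3.

3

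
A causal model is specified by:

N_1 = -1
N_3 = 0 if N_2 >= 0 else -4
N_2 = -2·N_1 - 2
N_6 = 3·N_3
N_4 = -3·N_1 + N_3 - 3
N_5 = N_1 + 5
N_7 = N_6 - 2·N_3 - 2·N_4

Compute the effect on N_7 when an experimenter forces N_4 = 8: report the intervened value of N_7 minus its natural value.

-16

The intervention breaks the incoming arrows to N_4: N_4 = -3·N_1 + N_3 - 3 no longer applies, and N_4 = 8.
N_2 = -2·N_1 - 2  [with N_1=-1]  = 0
N_3 = 0 if N_2 >= 0 else -4  [with N_2=0]  = 0
N_6 = 3·N_3  [with N_3=0]  = 0
N_7 = N_6 - 2·N_3 - 2·N_4  [with N_6=0, N_3=0, N_4=8]  = -16
Without intervention: N_2 = -2·N_1 - 2  [with N_1=-1]  = 0; N_3 = 0 if N_2 >= 0 else -4  [with N_2=0]  = 0; N_4 = -3·N_1 + N_3 - 3  [with N_1=-1, N_3=0]  = 0; N_6 = 3·N_3  [with N_3=0]  = 0; N_7 = N_6 - 2·N_3 - 2·N_4  [with N_6=0, N_3=0, N_4=0]  = 0.
Change = -16 − 0 = -16.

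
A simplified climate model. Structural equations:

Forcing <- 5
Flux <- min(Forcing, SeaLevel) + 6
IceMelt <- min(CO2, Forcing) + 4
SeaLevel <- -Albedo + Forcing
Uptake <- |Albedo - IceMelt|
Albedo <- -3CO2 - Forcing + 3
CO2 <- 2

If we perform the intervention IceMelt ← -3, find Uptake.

5

The intervention breaks the incoming arrows to IceMelt: IceMelt <- min(CO2, Forcing) + 4 no longer applies, and IceMelt = -3.
Albedo = -3CO2 - Forcing + 3  [with CO2=2, Forcing=5]  = -8
Uptake = |Albedo - IceMelt|  [with Albedo=-8, IceMelt=-3]  = 5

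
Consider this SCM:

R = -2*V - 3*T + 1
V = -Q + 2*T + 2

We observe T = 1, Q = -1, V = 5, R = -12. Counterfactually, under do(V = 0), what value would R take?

The intervention breaks the incoming arrows to V: V = -Q + 2*T + 2 no longer applies, and V = 0.
R = -2*V - 3*T + 1  [with V=0, T=1]  = -2

-2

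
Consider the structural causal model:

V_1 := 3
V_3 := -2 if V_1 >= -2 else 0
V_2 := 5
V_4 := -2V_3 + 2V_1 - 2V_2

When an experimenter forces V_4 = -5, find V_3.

Under do(V_4=-5), the mechanism V_4 := -2V_3 + 2V_1 - 2V_2 is discarded; V_4 is fixed at -5.
Since V_3 is not a descendant of the intervened variable, it is unaffected.
V_3 = -2 if V_1 >= -2 else 0  [with V_1=3]  = -2

-2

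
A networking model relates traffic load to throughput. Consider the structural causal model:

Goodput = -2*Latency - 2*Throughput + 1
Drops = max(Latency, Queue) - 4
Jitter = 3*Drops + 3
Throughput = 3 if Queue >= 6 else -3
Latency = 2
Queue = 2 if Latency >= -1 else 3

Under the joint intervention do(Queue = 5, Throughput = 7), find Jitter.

6

The joint intervention fixes Queue = 5, Throughput = 7, removing each variable's own equation.
Drops = max(Latency, Queue) - 4  [with Latency=2, Queue=5]  = 1
Jitter = 3*Drops + 3  [with Drops=1]  = 6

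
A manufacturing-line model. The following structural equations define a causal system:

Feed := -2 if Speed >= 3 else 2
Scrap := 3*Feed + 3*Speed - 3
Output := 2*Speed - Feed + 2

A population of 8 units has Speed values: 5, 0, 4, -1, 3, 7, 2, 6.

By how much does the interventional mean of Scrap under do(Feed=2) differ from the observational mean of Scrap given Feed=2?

8.75

do(Feed=2) breaks Feed's dependence on Speed. With Feed=2 fixed, Scrap across the units is 18, 3, 15, 0, 12, 24, 9, 21, mean 12.75.
Observing Feed=2 restricts to units where Feed's equation naturally yields 2: Speed ∈ {0, -1, 2}. In that subpopulation Scrap = 3, 0, 9, mean 4.
Difference = 12.75 − 4 = 8.75.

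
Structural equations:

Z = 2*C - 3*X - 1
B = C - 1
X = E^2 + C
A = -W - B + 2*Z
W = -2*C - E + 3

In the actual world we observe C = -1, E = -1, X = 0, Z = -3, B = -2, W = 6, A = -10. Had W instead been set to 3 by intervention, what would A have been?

-7

Intervening sets W = 3 and removes its equation (W = -2*C - E + 3).
X = E^2 + C  [with E=-1, C=-1]  = 0
Z = 2*C - 3*X - 1  [with C=-1, X=0]  = -3
B = C - 1  [with C=-1]  = -2
A = -W - B + 2*Z  [with W=3, B=-2, Z=-3]  = -7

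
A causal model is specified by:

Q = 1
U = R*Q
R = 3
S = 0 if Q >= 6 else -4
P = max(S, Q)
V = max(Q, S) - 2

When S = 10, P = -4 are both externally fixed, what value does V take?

Setting S = 10, P = -4 by intervention discards those variables' equations.
V = max(Q, S) - 2  [with Q=1, S=10]  = 8

8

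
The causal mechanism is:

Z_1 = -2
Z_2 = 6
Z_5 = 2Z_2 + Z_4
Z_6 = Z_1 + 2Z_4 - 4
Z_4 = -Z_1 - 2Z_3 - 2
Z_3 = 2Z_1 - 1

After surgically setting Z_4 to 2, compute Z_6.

Under do(Z_4=2), the mechanism Z_4 = -Z_1 - 2Z_3 - 2 is discarded; Z_4 is fixed at 2.
Z_6 = Z_1 + 2Z_4 - 4  [with Z_1=-2, Z_4=2]  = -2

-2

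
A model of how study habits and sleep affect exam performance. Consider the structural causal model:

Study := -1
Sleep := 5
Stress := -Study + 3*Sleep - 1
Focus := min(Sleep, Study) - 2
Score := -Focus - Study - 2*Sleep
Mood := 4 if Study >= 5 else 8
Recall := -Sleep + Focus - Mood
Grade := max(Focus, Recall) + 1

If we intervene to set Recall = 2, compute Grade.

3

do(Recall=2) replaces the equation Recall := -Sleep + Focus - Mood with the constant Recall = 2.
Focus = min(Sleep, Study) - 2  [with Sleep=5, Study=-1]  = -3
Grade = max(Focus, Recall) + 1  [with Focus=-3, Recall=2]  = 3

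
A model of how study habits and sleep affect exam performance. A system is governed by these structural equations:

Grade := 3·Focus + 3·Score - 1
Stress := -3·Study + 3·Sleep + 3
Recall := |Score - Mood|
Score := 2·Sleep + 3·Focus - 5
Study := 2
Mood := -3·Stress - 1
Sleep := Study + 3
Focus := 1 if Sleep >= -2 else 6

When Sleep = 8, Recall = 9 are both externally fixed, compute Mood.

-64

Under do(Sleep = 8, Recall = 9), each intervened variable's structural equation is replaced by its fixed value.
Stress = -3·Study + 3·Sleep + 3  [with Study=2, Sleep=8]  = 21
Mood = -3·Stress - 1  [with Stress=21]  = -64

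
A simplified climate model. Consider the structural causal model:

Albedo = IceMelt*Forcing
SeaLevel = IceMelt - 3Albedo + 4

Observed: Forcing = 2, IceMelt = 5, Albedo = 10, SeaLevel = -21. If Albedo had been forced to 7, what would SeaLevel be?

The intervention breaks the incoming arrows to Albedo: Albedo = IceMelt*Forcing no longer applies, and Albedo = 7.
SeaLevel = IceMelt - 3Albedo + 4  [with IceMelt=5, Albedo=7]  = -12

-12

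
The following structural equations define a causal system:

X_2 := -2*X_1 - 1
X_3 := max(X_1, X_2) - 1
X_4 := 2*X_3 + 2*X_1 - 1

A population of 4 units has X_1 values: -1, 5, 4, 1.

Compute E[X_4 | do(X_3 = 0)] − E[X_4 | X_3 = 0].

Every unit gets X_3=0 under the intervention. X_4 values become -3, 9, 7, 1; E[X_4|do(X_3=0)] = 3.5.
Conditioning on X_3=0 selects the 2 unit(s) with X_1 ∈ {-1, 1}. Their X_4 values: -3, 1. Mean = -1.
Difference = 3.5 − (-1) = 4.5.

4.5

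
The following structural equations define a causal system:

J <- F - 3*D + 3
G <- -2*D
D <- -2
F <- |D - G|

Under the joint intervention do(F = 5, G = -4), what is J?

The joint intervention fixes F = 5, G = -4, removing each variable's own equation.
J = F - 3*D + 3  [with F=5, D=-2]  = 14

14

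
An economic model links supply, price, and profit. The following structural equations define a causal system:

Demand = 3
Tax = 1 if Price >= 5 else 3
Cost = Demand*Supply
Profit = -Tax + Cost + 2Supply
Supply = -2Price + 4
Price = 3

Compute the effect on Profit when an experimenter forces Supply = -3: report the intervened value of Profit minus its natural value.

-5

The intervention breaks the incoming arrows to Supply: Supply = -2Price + 4 no longer applies, and Supply = -3.
Cost = Demand*Supply  [with Demand=3, Supply=-3]  = -9
Tax = 1 if Price >= 5 else 3  [with Price=3]  = 3
Profit = -Tax + Cost + 2Supply  [with Tax=3, Cost=-9, Supply=-3]  = -18
Without intervention: Supply = -2Price + 4  [with Price=3]  = -2; Cost = Demand*Supply  [with Demand=3, Supply=-2]  = -6; Tax = 1 if Price >= 5 else 3  [with Price=3]  = 3; Profit = -Tax + Cost + 2Supply  [with Tax=3, Cost=-6, Supply=-2]  = -13.
Change = -18 − (-13) = -5.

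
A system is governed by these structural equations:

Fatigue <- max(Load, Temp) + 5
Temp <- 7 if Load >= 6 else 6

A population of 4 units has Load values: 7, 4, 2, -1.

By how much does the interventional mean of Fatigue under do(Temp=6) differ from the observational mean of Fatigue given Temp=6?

0.25

The intervention sets Temp=6 in all 4 units regardless of Load. Recomputing Fatigue per unit gives 12, 11, 11, 11; average 11.25.
Observing Temp=6 restricts to units where Temp's equation naturally yields 6: Load ∈ {4, 2, -1}. In that subpopulation Fatigue = 11, 11, 11, mean 11.
Difference = 11.25 − 11 = 0.25.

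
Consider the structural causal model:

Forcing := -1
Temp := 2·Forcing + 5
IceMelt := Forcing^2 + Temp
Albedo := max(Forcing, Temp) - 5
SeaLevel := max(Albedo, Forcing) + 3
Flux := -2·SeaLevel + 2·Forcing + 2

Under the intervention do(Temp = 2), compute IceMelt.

The intervention breaks the incoming arrows to Temp: Temp := 2·Forcing + 5 no longer applies, and Temp = 2.
IceMelt = Forcing^2 + Temp  [with Forcing=-1, Temp=2]  = 3

3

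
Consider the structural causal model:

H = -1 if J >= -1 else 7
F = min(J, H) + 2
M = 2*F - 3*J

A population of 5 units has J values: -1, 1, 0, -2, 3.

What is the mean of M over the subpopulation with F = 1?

Conditioning on F=1 selects the 4 unit(s) with J ∈ {-1, 1, 0, 3}. Their M values: 5, -1, 2, -7. Mean = -0.25.

-0.25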